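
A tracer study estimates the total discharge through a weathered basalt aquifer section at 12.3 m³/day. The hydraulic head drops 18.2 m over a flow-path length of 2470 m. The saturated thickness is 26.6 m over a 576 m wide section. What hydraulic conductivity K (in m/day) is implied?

Cross-sectional area A = 576 × 26.6 = 15322 m².
Hydraulic gradient i = Δh / L = 18.2 / 2470 = 0.007368.
From Q = K·A·i, K = Q / (A·i) = 12.3 / (15322 × 0.007368) = 0.1089 m/day.

0.109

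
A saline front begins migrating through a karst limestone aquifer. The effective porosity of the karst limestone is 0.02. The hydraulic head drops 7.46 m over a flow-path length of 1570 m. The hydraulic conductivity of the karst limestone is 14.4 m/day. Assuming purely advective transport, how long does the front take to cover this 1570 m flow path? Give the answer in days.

Hydraulic gradient i = Δh / L = 7.46 / 1570 = 0.004752.
Darcy flux q = K · i = 14.40 × 0.004752 = 0.06842 m/day.
Seepage velocity v = q / n_e = 0.06842 / 0.02 = 3.421 m/day.
Travel time t = L / v = 1570 / 3.421 = 458.9 days.

459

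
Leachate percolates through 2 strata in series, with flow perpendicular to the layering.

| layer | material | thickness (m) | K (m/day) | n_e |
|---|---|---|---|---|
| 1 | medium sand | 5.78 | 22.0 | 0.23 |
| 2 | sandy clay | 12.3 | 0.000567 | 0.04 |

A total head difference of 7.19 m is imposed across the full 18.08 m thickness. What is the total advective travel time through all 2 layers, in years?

15.0

With flow normal to the layers, continuity requires the same specific discharge q through every layer.
Σ(b_i/K_i) = 5.78/22.0 + 12.3/0.000567 = 21693 d.
q = Δh / Σ(b_i/K_i) = 7.19 / 21693 = 0.0003314 m/day.
In each layer the seepage velocity is v_i = q/n_i, so the layer transit time is t_i = b_i·n_i / q:
  layer 1 (medium sand): t_1 = 5.78 × 0.23 / 0.0003314 = 4011 d
  layer 2 (sandy clay): t_2 = 12.3 × 0.04 / 0.0003314 = 1484 d
Total t = Σ t_i = 5495 days = 15.05 years.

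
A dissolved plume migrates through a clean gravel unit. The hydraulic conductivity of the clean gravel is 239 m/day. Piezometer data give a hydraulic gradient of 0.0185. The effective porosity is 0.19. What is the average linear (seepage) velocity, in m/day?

Hydraulic gradient i = 0.0185.
Darcy flux q = K · i = 239.0 × 0.01850 = 4.421 m/day.
Seepage velocity v = q / n_e = 4.421 / 0.19 = 23.27 m/day.

23.3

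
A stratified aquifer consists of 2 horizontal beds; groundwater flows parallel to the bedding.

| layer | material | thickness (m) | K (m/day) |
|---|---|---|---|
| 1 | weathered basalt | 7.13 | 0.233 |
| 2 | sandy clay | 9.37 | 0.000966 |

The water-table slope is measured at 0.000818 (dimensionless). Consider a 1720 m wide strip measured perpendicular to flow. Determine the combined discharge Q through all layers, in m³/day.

Flow is parallel to layering, so each bed carries its own Darcy discharge and the transmissivities add.
Σ(K_i·b_i) = 0.233×7.13 + 0.000966×9.37 = 1.670 m²/day.
Hydraulic gradient i = 0.000818.
Q = Σ(K_i·b_i) · W · i = 1.670 × 1720 × 0.0008180 = 2.350 m³/day.

2.35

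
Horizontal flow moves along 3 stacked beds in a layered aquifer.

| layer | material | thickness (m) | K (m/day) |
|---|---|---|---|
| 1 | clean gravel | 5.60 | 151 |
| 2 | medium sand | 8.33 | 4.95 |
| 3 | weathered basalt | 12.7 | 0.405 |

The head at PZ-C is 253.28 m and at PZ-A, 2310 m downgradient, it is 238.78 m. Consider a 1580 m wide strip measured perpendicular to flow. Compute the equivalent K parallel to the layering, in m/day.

33.5

Flow is parallel to layering, so each bed carries its own Darcy discharge and the transmissivities add.
Σ(K_i·b_i) = 151×5.60 + 4.95×8.33 + 0.405×12.7 = 892.0 m²/day.
Total thickness b = 26.63 m, so K_eq = Σ(K_i·b_i)/b = 33.50 m/day.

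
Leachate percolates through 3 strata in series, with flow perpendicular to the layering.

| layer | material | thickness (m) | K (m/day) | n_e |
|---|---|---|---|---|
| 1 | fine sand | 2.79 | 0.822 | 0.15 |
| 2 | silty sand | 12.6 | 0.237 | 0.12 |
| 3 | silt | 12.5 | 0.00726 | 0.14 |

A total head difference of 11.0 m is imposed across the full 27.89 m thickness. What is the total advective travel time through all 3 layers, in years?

1.63

With flow normal to the layers, continuity requires the same specific discharge q through every layer.
Σ(b_i/K_i) = 2.79/0.822 + 12.6/0.237 + 12.5/0.00726 = 1778 d.
q = Δh / Σ(b_i/K_i) = 11.0 / 1778 = 0.006186 m/day.
In each layer the seepage velocity is v_i = q/n_i, so the layer transit time is t_i = b_i·n_i / q:
  layer 1 (fine sand): t_1 = 2.79 × 0.15 / 0.006186 = 67.66 d
  layer 2 (silty sand): t_2 = 12.6 × 0.12 / 0.006186 = 244.4 d
  layer 3 (silt): t_3 = 12.5 × 0.14 / 0.006186 = 282.9 d
Total t = Σ t_i = 595.0 days = 1.629 years.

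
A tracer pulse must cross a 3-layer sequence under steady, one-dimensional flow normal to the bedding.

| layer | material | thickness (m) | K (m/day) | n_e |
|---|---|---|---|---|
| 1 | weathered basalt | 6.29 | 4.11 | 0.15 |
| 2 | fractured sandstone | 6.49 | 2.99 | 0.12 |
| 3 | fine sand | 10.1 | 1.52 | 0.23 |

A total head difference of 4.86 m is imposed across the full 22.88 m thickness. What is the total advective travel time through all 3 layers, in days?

8.61

With flow normal to the layers, continuity requires the same specific discharge q through every layer.
Σ(b_i/K_i) = 6.29/4.11 + 6.49/2.99 + 10.1/1.52 = 10.35 d.
q = Δh / Σ(b_i/K_i) = 4.86 / 10.35 = 0.4698 m/day.
In each layer the seepage velocity is v_i = q/n_i, so the layer transit time is t_i = b_i·n_i / q:
  layer 1 (weathered basalt): t_1 = 6.29 × 0.15 / 0.4698 = 2.008 d
  layer 2 (fractured sandstone): t_2 = 6.49 × 0.12 / 0.4698 = 1.658 d
  layer 3 (fine sand): t_3 = 10.1 × 0.23 / 0.4698 = 4.945 d
Total t = Σ t_i = 8.611 days.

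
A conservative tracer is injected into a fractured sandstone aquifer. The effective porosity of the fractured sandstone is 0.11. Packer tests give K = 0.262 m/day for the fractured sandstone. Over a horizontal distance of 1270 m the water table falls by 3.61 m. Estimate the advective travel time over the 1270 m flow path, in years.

514

Hydraulic gradient i = Δh / L = 3.61 / 1270 = 0.002843.
Darcy flux q = K · i = 0.2620 × 0.002843 = 0.0007447 m/day.
Seepage velocity v = q / n_e = 0.0007447 / 0.11 = 0.006770 m/day.
Travel time t = L / v = 1270 / 0.006770 = 1.876e+05 days = 513.6 years.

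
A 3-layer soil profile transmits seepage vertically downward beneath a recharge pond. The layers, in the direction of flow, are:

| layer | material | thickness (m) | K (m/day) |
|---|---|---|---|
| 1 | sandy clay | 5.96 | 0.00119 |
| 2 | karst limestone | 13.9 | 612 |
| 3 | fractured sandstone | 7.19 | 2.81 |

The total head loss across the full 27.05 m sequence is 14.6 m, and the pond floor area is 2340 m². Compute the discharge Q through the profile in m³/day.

Flow is perpendicular to layering, so the layers act in series and the equivalent K is the thickness-weighted harmonic mean.
Total thickness L = 5.96 + 13.9 + 7.19 = 27.05 m.
Σ(b_i/K_i) = 5.96/0.00119 + 13.9/612 + 7.19/2.81 = 5011 d.
K_eq = L / Σ(b_i/K_i) = 27.05 / 5011 = 0.005398 m/day.
Q = K_eq · A · (Δh/L) = 0.005398 × 2340 × (14.6/27.05) = 6.818 m³/day.

6.82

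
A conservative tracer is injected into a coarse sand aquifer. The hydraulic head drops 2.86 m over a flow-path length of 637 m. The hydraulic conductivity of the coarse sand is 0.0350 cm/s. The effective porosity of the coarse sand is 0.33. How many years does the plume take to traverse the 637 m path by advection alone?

Convert K: 0.0350 cm/s × 864 = 30.24 m/day.
Hydraulic gradient i = Δh / L = 2.86 / 637 = 0.004490.
Darcy flux q = K · i = 30.24 × 0.004490 = 0.1358 m/day.
Seepage velocity v = q / n_e = 0.1358 / 0.33 = 0.4114 m/day.
Travel time t = L / v = 637 / 0.4114 = 1548 days = 4.239 years.

4.24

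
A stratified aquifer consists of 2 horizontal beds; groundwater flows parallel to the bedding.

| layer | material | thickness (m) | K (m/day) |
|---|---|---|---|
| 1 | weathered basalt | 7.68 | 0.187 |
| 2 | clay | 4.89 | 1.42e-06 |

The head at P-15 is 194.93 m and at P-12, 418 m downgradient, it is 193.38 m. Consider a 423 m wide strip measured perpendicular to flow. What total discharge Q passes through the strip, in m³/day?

Flow is parallel to layering, so each bed carries its own Darcy discharge and the transmissivities add.
Σ(K_i·b_i) = 0.187×7.68 + 1.42e-06×4.89 = 1.436 m²/day.
Hydraulic gradient i = (194.93 − 193.38) / 418 = 1.55 / 418 = 0.003708.
Q = Σ(K_i·b_i) · W · i = 1.436 × 423 × 0.003708 = 2.253 m³/day.

2.25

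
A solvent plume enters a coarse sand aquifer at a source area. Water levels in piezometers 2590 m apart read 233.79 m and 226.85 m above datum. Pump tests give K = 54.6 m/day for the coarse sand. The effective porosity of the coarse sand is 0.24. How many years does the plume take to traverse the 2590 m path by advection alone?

11.6

Hydraulic gradient i = (233.79 − 226.85) / 2590 = 6.94 / 2590 = 0.002680.
Darcy flux q = K · i = 54.60 × 0.002680 = 0.1463 m/day.
Seepage velocity v = q / n_e = 0.1463 / 0.24 = 0.6096 m/day.
Travel time t = L / v = 2590 / 0.6096 = 4249 days = 11.63 years.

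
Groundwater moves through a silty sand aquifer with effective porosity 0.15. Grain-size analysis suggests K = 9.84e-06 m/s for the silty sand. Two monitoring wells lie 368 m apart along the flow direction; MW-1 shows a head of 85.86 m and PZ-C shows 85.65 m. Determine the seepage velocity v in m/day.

Convert K: 9.84e-06 m/s × 86400 = 0.8502 m/day.
Hydraulic gradient i = (85.86 − 85.65) / 368 = 0.21 / 368 = 0.0005707.
Darcy flux q = K · i = 0.8502 × 0.0005707 = 0.0004852 m/day.
Seepage velocity v = q / n_e = 0.0004852 / 0.15 = 0.003234 m/day.

0.00323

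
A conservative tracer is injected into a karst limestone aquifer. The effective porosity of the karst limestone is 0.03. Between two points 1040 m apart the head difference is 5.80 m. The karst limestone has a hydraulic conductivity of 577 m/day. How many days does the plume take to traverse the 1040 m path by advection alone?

9.70

Hydraulic gradient i = Δh / L = 5.80 / 1040 = 0.005577.
Darcy flux q = K · i = 577.0 × 0.005577 = 3.218 m/day.
Seepage velocity v = q / n_e = 3.218 / 0.03 = 107.3 m/day.
Travel time t = L / v = 1040 / 107.3 = 9.696 days.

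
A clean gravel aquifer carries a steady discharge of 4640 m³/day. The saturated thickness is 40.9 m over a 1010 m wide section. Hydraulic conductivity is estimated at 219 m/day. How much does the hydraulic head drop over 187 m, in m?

0.0959

Cross-sectional area A = 1010 × 40.9 = 41309 m².
From Q = K·A·i, i = Q / (K·A) = 4640 / (219.0 × 41309) = 0.0005129.
Head loss Δh = i · L = 0.0005129 × 187 = 0.09591 m.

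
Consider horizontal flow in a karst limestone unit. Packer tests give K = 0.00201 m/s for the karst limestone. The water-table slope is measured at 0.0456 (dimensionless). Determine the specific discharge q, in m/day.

7.92

Convert K: 0.00201 m/s × 86400 = 173.7 m/day.
Hydraulic gradient i = 0.0456.
Specific discharge q = K · i = 173.7 × 0.04560 = 7.919 m/day.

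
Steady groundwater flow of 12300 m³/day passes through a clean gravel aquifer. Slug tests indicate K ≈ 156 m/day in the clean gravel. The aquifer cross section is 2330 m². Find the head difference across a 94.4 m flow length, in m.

3.19

From Q = K·A·i, i = Q / (K·A) = 12300 / (156.0 × 2330) = 0.03384.
Head loss Δh = i · L = 0.03384 × 94.4 = 3.194 m.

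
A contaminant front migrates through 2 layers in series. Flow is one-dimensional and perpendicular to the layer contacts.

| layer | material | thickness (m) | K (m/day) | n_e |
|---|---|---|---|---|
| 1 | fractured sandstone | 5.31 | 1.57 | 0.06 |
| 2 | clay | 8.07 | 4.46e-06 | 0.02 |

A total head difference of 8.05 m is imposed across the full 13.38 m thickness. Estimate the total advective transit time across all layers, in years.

295

With flow normal to the layers, continuity requires the same specific discharge q through every layer.
Σ(b_i/K_i) = 5.31/1.57 + 8.07/4.46e-06 = 1.809e+06 d.
q = Δh / Σ(b_i/K_i) = 8.05 / 1.809e+06 = 4.449e-06 m/day.
In each layer the seepage velocity is v_i = q/n_i, so the layer transit time is t_i = b_i·n_i / q:
  layer 1 (fractured sandstone): t_1 = 5.31 × 0.06 / 4.449e-06 = 71613 d
  layer 2 (clay): t_2 = 8.07 × 0.02 / 4.449e-06 = 36278 d
Total t = Σ t_i = 1.079e+05 days = 295.4 years.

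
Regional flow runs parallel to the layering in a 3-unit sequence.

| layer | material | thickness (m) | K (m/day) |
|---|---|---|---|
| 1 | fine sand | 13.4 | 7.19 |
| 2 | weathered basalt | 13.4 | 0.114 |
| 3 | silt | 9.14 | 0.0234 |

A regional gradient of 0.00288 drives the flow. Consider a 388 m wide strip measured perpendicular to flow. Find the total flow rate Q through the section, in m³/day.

Flow is parallel to layering, so each bed carries its own Darcy discharge and the transmissivities add.
Σ(K_i·b_i) = 7.19×13.4 + 0.114×13.4 + 0.0234×9.14 = 98.09 m²/day.
Hydraulic gradient i = 0.00288.
Q = Σ(K_i·b_i) · W · i = 98.09 × 388 × 0.002880 = 109.6 m³/day.

110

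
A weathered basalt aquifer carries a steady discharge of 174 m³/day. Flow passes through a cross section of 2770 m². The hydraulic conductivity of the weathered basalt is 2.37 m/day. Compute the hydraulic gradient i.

0.0265

From Q = K·A·i, i = Q / (K·A) = 174 / (2.370 × 2770) = 0.02650.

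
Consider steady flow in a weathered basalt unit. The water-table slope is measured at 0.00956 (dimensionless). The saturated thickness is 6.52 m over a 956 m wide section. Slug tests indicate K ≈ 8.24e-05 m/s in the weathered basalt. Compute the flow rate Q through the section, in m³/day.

424

Convert K: 8.24e-05 m/s × 86400 = 7.119 m/day.
Cross-sectional area A = 956 × 6.52 = 6233 m².
Hydraulic gradient i = 0.00956.
Darcy's law: Q = K · A · i = 7.119 × 6233 × 0.009560 = 424.2 m³/day.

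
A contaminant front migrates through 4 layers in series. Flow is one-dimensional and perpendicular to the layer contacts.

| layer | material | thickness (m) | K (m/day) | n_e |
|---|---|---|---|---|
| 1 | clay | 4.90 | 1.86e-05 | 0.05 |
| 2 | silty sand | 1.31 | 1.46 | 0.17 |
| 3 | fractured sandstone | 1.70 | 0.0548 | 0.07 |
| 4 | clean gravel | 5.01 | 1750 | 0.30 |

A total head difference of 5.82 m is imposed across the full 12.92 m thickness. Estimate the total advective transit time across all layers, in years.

259

With flow normal to the layers, continuity requires the same specific discharge q through every layer.
Σ(b_i/K_i) = 4.90/1.86e-05 + 1.31/1.46 + 1.70/0.0548 + 5.01/1750 = 2.635e+05 d.
q = Δh / Σ(b_i/K_i) = 5.82 / 2.635e+05 = 2.209e-05 m/day.
In each layer the seepage velocity is v_i = q/n_i, so the layer transit time is t_i = b_i·n_i / q:
  layer 1 (clay): t_1 = 4.90 × 0.05 / 2.209e-05 = 11091 d
  layer 2 (silty sand): t_2 = 1.31 × 0.17 / 2.209e-05 = 10082 d
  layer 3 (fractured sandstone): t_3 = 1.70 × 0.07 / 2.209e-05 = 5387 d
  layer 4 (clean gravel): t_4 = 5.01 × 0.30 / 2.209e-05 = 68041 d
Total t = Σ t_i = 94601 days = 259.0 years.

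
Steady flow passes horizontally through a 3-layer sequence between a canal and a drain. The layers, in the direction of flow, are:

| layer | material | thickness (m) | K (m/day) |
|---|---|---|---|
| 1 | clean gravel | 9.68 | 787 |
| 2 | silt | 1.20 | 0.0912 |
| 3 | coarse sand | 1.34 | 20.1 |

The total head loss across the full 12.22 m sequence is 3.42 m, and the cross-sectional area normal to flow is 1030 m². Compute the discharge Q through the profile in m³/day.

266

Flow is perpendicular to layering, so the layers act in series and the equivalent K is the thickness-weighted harmonic mean.
Total thickness L = 9.68 + 1.20 + 1.34 = 12.22 m.
Σ(b_i/K_i) = 9.68/787 + 1.20/0.0912 + 1.34/20.1 = 13.24 d.
K_eq = L / Σ(b_i/K_i) = 12.22 / 13.24 = 0.9232 m/day.
Q = K_eq · A · (Δh/L) = 0.9232 × 1030 × (3.42/12.22) = 266.1 m³/day.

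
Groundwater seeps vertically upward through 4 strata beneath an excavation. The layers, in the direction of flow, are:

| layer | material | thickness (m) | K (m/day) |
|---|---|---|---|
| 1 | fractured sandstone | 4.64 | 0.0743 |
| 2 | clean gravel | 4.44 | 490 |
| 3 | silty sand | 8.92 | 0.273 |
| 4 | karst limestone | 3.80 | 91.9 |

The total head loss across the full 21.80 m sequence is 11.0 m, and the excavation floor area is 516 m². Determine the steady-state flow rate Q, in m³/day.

Flow is perpendicular to layering, so the layers act in series and the equivalent K is the thickness-weighted harmonic mean.
Total thickness L = 4.64 + 4.44 + 8.92 + 3.80 = 21.80 m.
Σ(b_i/K_i) = 4.64/0.0743 + 4.44/490 + 8.92/0.273 + 3.80/91.9 = 95.17 d.
K_eq = L / Σ(b_i/K_i) = 21.80 / 95.17 = 0.2291 m/day.
Q = K_eq · A · (Δh/L) = 0.2291 × 516 × (11.0/21.80) = 59.64 m³/day.

59.6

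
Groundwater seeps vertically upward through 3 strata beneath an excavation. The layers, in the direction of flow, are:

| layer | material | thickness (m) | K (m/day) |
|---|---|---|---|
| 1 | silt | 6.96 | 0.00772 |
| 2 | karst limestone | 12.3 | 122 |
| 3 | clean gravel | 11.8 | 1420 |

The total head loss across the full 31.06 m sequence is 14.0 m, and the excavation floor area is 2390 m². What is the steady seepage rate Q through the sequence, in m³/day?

37.1

Flow is perpendicular to layering, so the layers act in series and the equivalent K is the thickness-weighted harmonic mean.
Total thickness L = 6.96 + 12.3 + 11.8 = 31.06 m.
Σ(b_i/K_i) = 6.96/0.00772 + 12.3/122 + 11.8/1420 = 901.7 d.
K_eq = L / Σ(b_i/K_i) = 31.06 / 901.7 = 0.03445 m/day.
Q = K_eq · A · (Δh/L) = 0.03445 × 2390 × (14.0/31.06) = 37.11 m³/day.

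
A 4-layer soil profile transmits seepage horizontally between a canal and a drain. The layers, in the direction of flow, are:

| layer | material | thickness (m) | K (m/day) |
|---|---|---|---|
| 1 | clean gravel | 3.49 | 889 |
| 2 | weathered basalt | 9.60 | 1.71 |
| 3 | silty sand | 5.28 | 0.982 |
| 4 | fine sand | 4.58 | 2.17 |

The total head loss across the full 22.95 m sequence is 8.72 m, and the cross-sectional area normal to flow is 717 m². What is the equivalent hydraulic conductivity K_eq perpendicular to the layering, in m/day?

Flow is perpendicular to layering, so the layers act in series and the equivalent K is the thickness-weighted harmonic mean.
Total thickness L = 3.49 + 9.60 + 5.28 + 4.58 = 22.95 m.
Σ(b_i/K_i) = 3.49/889 + 9.60/1.71 + 5.28/0.982 + 4.58/2.17 = 13.11 d.
K_eq = L / Σ(b_i/K_i) = 22.95 / 13.11 = 1.751 m/day.

1.75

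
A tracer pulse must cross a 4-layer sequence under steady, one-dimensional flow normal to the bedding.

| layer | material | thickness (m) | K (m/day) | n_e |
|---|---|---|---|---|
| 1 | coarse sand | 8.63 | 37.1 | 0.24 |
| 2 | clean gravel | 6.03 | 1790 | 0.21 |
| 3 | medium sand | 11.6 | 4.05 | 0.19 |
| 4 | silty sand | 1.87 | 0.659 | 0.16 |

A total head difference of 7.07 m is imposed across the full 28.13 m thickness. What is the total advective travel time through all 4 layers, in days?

With flow normal to the layers, continuity requires the same specific discharge q through every layer.
Σ(b_i/K_i) = 8.63/37.1 + 6.03/1790 + 11.6/4.05 + 1.87/0.659 = 5.938 d.
q = Δh / Σ(b_i/K_i) = 7.07 / 5.938 = 1.191 m/day.
In each layer the seepage velocity is v_i = q/n_i, so the layer transit time is t_i = b_i·n_i / q:
  layer 1 (coarse sand): t_1 = 8.63 × 0.24 / 1.191 = 1.740 d
  layer 2 (clean gravel): t_2 = 6.03 × 0.21 / 1.191 = 1.064 d
  layer 3 (medium sand): t_3 = 11.6 × 0.19 / 1.191 = 1.851 d
  layer 4 (silty sand): t_4 = 1.87 × 0.16 / 1.191 = 0.2513 d
Total t = Σ t_i = 4.905 days.

4.91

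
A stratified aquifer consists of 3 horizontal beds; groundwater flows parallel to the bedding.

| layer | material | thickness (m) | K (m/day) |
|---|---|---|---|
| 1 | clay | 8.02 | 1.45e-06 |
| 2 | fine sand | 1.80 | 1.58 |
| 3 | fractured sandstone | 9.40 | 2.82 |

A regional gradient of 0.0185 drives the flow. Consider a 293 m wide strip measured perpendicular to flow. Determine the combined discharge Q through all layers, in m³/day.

Flow is parallel to layering, so each bed carries its own Darcy discharge and the transmissivities add.
Σ(K_i·b_i) = 1.45e-06×8.02 + 1.58×1.80 + 2.82×9.40 = 29.35 m²/day.
Hydraulic gradient i = 0.0185.
Q = Σ(K_i·b_i) · W · i = 29.35 × 293 × 0.01850 = 159.1 m³/day.

159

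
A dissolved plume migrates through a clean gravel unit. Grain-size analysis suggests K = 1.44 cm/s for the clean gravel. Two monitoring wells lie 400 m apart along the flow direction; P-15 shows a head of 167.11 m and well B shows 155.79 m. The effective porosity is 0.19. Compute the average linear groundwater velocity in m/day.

185

Convert K: 1.44 cm/s × 864 = 1244 m/day.
Hydraulic gradient i = (167.11 − 155.79) / 400 = 11.32 / 400 = 0.02830.
Darcy flux q = K · i = 1244 × 0.02830 = 35.21 m/day.
Seepage velocity v = q / n_e = 35.21 / 0.19 = 185.3 m/day.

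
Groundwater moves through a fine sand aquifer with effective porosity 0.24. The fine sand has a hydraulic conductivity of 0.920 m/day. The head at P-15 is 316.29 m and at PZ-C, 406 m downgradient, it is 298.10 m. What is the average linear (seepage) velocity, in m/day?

Hydraulic gradient i = (316.29 − 298.10) / 406 = 18.19 / 406 = 0.04480.
Darcy flux q = K · i = 0.9200 × 0.04480 = 0.04122 m/day.
Seepage velocity v = q / n_e = 0.04122 / 0.24 = 0.1717 m/day.

0.172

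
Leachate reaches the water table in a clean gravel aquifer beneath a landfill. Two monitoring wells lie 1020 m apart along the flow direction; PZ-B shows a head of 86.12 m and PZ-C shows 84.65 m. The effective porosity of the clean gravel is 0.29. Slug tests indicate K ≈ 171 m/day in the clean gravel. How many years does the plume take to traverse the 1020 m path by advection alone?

3.29

Hydraulic gradient i = (86.12 − 84.65) / 1020 = 1.47 / 1020 = 0.001441.
Darcy flux q = K · i = 171.0 × 0.001441 = 0.2464 m/day.
Seepage velocity v = q / n_e = 0.2464 / 0.29 = 0.8498 m/day.
Travel time t = L / v = 1020 / 0.8498 = 1200 days = 3.286 years.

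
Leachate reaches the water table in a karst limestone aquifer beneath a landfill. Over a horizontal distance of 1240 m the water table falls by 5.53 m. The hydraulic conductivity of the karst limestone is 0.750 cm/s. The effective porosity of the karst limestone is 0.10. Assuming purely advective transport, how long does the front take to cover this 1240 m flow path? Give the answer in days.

42.9

Convert K: 0.750 cm/s × 864 = 648.0 m/day.
Hydraulic gradient i = Δh / L = 5.53 / 1240 = 0.004460.
Darcy flux q = K · i = 648.0 × 0.004460 = 2.890 m/day.
Seepage velocity v = q / n_e = 2.890 / 0.10 = 28.90 m/day.
Travel time t = L / v = 1240 / 28.90 = 42.91 days.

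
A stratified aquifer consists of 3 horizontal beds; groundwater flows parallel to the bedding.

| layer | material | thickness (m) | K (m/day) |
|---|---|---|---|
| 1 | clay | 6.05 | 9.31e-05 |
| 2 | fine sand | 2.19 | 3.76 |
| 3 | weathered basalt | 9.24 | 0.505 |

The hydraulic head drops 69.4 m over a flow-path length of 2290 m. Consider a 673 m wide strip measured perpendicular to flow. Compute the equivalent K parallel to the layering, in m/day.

Flow is parallel to layering, so each bed carries its own Darcy discharge and the transmissivities add.
Σ(K_i·b_i) = 9.31e-05×6.05 + 3.76×2.19 + 0.505×9.24 = 12.90 m²/day.
Total thickness b = 17.48 m, so K_eq = Σ(K_i·b_i)/b = 0.7381 m/day.

0.738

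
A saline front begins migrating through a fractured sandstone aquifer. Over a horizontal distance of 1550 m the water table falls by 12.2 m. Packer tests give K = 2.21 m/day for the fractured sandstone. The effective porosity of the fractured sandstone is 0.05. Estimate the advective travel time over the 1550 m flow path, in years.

12.2

Hydraulic gradient i = Δh / L = 12.2 / 1550 = 0.007871.
Darcy flux q = K · i = 2.210 × 0.007871 = 0.01739 m/day.
Seepage velocity v = q / n_e = 0.01739 / 0.05 = 0.3479 m/day.
Travel time t = L / v = 1550 / 0.3479 = 4455 days = 12.20 years.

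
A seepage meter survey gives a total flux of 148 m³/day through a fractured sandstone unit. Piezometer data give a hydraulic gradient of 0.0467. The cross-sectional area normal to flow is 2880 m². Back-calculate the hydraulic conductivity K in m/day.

Hydraulic gradient i = 0.0467.
From Q = K·A·i, K = Q / (A·i) = 148 / (2880 × 0.04670) = 1.100 m/day.

1.10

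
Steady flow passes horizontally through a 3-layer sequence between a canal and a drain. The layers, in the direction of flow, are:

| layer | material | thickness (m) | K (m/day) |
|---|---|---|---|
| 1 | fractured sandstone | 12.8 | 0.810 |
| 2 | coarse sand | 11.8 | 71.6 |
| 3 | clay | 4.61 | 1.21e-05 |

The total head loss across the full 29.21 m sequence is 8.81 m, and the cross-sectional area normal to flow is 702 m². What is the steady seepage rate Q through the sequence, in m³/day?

0.0162

Flow is perpendicular to layering, so the layers act in series and the equivalent K is the thickness-weighted harmonic mean.
Total thickness L = 12.8 + 11.8 + 4.61 = 29.21 m.
Σ(b_i/K_i) = 12.8/0.810 + 11.8/71.6 + 4.61/1.21e-05 = 3.810e+05 d.
K_eq = L / Σ(b_i/K_i) = 29.21 / 3.810e+05 = 7.667e-05 m/day.
Q = K_eq · A · (Δh/L) = 7.667e-05 × 702 × (8.81/29.21) = 0.01623 m³/day.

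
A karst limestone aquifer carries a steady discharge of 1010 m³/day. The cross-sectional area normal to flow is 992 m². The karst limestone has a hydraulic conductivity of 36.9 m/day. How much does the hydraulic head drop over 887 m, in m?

24.5

From Q = K·A·i, i = Q / (K·A) = 1010 / (36.90 × 992.0) = 0.02759.
Head loss Δh = i · L = 0.02759 × 887 = 24.47 m.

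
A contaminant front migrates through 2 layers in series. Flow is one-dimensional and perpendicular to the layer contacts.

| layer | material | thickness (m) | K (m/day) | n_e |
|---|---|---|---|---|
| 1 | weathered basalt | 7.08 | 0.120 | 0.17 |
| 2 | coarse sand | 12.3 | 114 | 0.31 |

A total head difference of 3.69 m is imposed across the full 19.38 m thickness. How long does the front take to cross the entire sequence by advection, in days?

With flow normal to the layers, continuity requires the same specific discharge q through every layer.
Σ(b_i/K_i) = 7.08/0.120 + 12.3/114 = 59.11 d.
q = Δh / Σ(b_i/K_i) = 3.69 / 59.11 = 0.06243 m/day.
In each layer the seepage velocity is v_i = q/n_i, so the layer transit time is t_i = b_i·n_i / q:
  layer 1 (weathered basalt): t_1 = 7.08 × 0.17 / 0.06243 = 19.28 d
  layer 2 (coarse sand): t_2 = 12.3 × 0.31 / 0.06243 = 61.08 d
Total t = Σ t_i = 80.36 days.

80.4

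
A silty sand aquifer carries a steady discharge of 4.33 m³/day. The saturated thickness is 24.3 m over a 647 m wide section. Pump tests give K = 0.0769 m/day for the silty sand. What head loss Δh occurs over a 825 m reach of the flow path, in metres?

2.95

Cross-sectional area A = 647 × 24.3 = 15722 m².
From Q = K·A·i, i = Q / (K·A) = 4.33 / (0.07690 × 15722) = 0.003581.
Head loss Δh = i · L = 0.003581 × 825 = 2.955 m.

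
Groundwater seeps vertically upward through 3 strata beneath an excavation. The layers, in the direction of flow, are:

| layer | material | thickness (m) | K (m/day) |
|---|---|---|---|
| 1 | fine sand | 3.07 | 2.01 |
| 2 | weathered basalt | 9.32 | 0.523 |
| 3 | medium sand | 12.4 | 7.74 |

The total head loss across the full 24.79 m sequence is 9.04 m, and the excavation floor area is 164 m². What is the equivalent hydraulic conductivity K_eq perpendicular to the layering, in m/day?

1.18

Flow is perpendicular to layering, so the layers act in series and the equivalent K is the thickness-weighted harmonic mean.
Total thickness L = 3.07 + 9.32 + 12.4 = 24.79 m.
Σ(b_i/K_i) = 3.07/2.01 + 9.32/0.523 + 12.4/7.74 = 20.95 d.
K_eq = L / Σ(b_i/K_i) = 24.79 / 20.95 = 1.183 m/day.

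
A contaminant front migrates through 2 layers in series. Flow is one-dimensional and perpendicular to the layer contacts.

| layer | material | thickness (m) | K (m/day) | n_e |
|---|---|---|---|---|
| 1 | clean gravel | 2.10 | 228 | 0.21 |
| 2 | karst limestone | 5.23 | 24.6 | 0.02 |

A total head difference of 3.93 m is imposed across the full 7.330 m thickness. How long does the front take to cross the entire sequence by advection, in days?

With flow normal to the layers, continuity requires the same specific discharge q through every layer.
Σ(b_i/K_i) = 2.10/228 + 5.23/24.6 = 0.2218 d.
q = Δh / Σ(b_i/K_i) = 3.93 / 0.2218 = 17.72 m/day.
In each layer the seepage velocity is v_i = q/n_i, so the layer transit time is t_i = b_i·n_i / q:
  layer 1 (clean gravel): t_1 = 2.10 × 0.21 / 17.72 = 0.02489 d
  layer 2 (karst limestone): t_2 = 5.23 × 0.02 / 17.72 = 0.005904 d
Total t = Σ t_i = 0.03079 days.

0.0308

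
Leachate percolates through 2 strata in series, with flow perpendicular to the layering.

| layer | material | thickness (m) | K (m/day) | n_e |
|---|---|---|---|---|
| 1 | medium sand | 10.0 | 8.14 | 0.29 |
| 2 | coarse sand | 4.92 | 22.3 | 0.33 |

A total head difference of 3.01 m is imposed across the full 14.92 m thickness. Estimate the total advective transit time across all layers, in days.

With flow normal to the layers, continuity requires the same specific discharge q through every layer.
Σ(b_i/K_i) = 10.0/8.14 + 4.92/22.3 = 1.449 d.
q = Δh / Σ(b_i/K_i) = 3.01 / 1.449 = 2.077 m/day.
In each layer the seepage velocity is v_i = q/n_i, so the layer transit time is t_i = b_i·n_i / q:
  layer 1 (medium sand): t_1 = 10.0 × 0.29 / 2.077 = 1.396 d
  layer 2 (coarse sand): t_2 = 4.92 × 0.33 / 2.077 = 0.7817 d
Total t = Σ t_i = 2.178 days.

2.18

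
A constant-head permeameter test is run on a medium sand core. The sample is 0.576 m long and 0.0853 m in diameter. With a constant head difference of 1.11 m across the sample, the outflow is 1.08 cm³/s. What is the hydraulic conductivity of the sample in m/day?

Cross-sectional area A = π·(d/2)² = π × (0.0853/2)² = 0.005715 m².
Convert discharge: 1.08 cm³/s = 1.080e-06 m³/s.
Darcy's law rearranged: K = Q·L / (A·Δh) = 1.080e-06 × 0.576 / (0.005715 × 1.11) = 9.807e-05 m/s = 8.473 m/day.

8.47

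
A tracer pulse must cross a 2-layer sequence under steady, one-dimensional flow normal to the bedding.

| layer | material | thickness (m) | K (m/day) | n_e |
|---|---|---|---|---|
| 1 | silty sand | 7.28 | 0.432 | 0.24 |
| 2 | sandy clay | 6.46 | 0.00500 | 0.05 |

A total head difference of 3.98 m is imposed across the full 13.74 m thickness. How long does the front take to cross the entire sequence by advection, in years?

1.86

With flow normal to the layers, continuity requires the same specific discharge q through every layer.
Σ(b_i/K_i) = 7.28/0.432 + 6.46/0.00500 = 1309 d.
q = Δh / Σ(b_i/K_i) = 3.98 / 1309 = 0.003041 m/day.
In each layer the seepage velocity is v_i = q/n_i, so the layer transit time is t_i = b_i·n_i / q:
  layer 1 (silty sand): t_1 = 7.28 × 0.24 / 0.003041 = 574.6 d
  layer 2 (sandy clay): t_2 = 6.46 × 0.05 / 0.003041 = 106.2 d
Total t = Σ t_i = 680.8 days = 1.864 years.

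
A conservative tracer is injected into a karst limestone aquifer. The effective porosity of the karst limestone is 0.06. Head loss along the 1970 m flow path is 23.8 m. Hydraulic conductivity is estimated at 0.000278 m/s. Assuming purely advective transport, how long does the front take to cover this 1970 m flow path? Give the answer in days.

Convert K: 0.000278 m/s × 86400 = 24.02 m/day.
Hydraulic gradient i = Δh / L = 23.8 / 1970 = 0.01208.
Darcy flux q = K · i = 24.02 × 0.01208 = 0.2902 m/day.
Seepage velocity v = q / n_e = 0.2902 / 0.06 = 4.836 m/day.
Travel time t = L / v = 1970 / 4.836 = 407.3 days.

407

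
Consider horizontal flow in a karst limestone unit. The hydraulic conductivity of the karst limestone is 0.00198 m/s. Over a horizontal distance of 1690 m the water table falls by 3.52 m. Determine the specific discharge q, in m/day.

0.356

Convert K: 0.00198 m/s × 86400 = 171.1 m/day.
Hydraulic gradient i = Δh / L = 3.52 / 1690 = 0.002083.
Specific discharge q = K · i = 171.1 × 0.002083 = 0.3563 m/day.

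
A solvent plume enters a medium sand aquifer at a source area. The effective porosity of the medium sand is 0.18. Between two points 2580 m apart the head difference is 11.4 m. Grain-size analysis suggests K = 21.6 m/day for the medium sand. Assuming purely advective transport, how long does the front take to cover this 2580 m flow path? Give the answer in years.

Hydraulic gradient i = Δh / L = 11.4 / 2580 = 0.004419.
Darcy flux q = K · i = 21.60 × 0.004419 = 0.09544 m/day.
Seepage velocity v = q / n_e = 0.09544 / 0.18 = 0.5302 m/day.
Travel time t = L / v = 2580 / 0.5302 = 4866 days = 13.32 years.

13.3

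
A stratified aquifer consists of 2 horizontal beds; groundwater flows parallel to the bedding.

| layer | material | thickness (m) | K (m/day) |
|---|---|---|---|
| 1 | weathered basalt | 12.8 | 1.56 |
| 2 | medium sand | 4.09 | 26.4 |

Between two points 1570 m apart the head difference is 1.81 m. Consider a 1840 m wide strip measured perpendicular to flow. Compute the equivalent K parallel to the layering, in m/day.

7.58

Flow is parallel to layering, so each bed carries its own Darcy discharge and the transmissivities add.
Σ(K_i·b_i) = 1.56×12.8 + 26.4×4.09 = 127.9 m²/day.
Total thickness b = 16.89 m, so K_eq = Σ(K_i·b_i)/b = 7.575 m/day.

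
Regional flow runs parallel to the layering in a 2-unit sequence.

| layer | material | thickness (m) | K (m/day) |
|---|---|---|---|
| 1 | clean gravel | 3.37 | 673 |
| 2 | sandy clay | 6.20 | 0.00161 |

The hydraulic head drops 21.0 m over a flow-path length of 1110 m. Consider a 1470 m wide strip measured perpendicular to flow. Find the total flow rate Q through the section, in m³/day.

63100

Flow is parallel to layering, so each bed carries its own Darcy discharge and the transmissivities add.
Σ(K_i·b_i) = 673×3.37 + 0.00161×6.20 = 2268 m²/day.
Hydraulic gradient i = Δh / L = 21.0 / 1110 = 0.01892.
Q = Σ(K_i·b_i) · W · i = 2268 × 1470 × 0.01892 = 63075 m³/day.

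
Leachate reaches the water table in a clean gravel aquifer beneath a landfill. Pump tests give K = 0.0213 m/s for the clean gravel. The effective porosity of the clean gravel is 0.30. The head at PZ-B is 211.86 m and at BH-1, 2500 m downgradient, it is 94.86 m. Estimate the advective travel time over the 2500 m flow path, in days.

Convert K: 0.0213 m/s × 86400 = 1840 m/day.
Hydraulic gradient i = (211.86 − 94.86) / 2500 = 117 / 2500 = 0.04680.
Darcy flux q = K · i = 1840 × 0.04680 = 86.13 m/day.
Seepage velocity v = q / n_e = 86.13 / 0.30 = 287.1 m/day.
Travel time t = L / v = 2500 / 287.1 = 8.708 days.

8.71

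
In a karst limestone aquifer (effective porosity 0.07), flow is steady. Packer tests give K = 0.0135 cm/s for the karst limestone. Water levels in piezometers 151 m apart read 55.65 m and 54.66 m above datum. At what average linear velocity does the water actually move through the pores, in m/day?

1.09

Convert K: 0.0135 cm/s × 864 = 11.66 m/day.
Hydraulic gradient i = (55.65 − 54.66) / 151 = 0.99 / 151 = 0.006556.
Darcy flux q = K · i = 11.66 × 0.006556 = 0.07647 m/day.
Seepage velocity v = q / n_e = 0.07647 / 0.07 = 1.092 m/day.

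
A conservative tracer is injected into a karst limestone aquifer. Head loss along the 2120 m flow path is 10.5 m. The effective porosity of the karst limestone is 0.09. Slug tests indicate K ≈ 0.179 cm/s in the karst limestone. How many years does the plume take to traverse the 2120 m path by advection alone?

0.682

Convert K: 0.179 cm/s × 864 = 154.7 m/day.
Hydraulic gradient i = Δh / L = 10.5 / 2120 = 0.004953.
Darcy flux q = K · i = 154.7 × 0.004953 = 0.7660 m/day.
Seepage velocity v = q / n_e = 0.7660 / 0.09 = 8.511 m/day.
Travel time t = L / v = 2120 / 8.511 = 249.1 days = 0.6820 years.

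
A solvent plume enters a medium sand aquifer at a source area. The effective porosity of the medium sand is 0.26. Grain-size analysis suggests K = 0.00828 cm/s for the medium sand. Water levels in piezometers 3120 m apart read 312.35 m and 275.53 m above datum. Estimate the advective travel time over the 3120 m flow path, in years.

Convert K: 0.00828 cm/s × 864 = 7.154 m/day.
Hydraulic gradient i = (312.35 − 275.53) / 3120 = 36.82 / 3120 = 0.01180.
Darcy flux q = K · i = 7.154 × 0.01180 = 0.08443 m/day.
Seepage velocity v = q / n_e = 0.08443 / 0.26 = 0.3247 m/day.
Travel time t = L / v = 3120 / 0.3247 = 9608 days = 26.31 years.

26.3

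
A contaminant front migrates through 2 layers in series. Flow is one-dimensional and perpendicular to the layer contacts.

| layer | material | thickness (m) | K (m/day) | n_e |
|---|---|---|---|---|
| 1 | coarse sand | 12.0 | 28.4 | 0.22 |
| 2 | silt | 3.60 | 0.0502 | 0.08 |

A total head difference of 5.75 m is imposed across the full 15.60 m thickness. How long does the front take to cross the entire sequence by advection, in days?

With flow normal to the layers, continuity requires the same specific discharge q through every layer.
Σ(b_i/K_i) = 12.0/28.4 + 3.60/0.0502 = 72.14 d.
q = Δh / Σ(b_i/K_i) = 5.75 / 72.14 = 0.07971 m/day.
In each layer the seepage velocity is v_i = q/n_i, so the layer transit time is t_i = b_i·n_i / q:
  layer 1 (coarse sand): t_1 = 12.0 × 0.22 / 0.07971 = 33.12 d
  layer 2 (silt): t_2 = 3.60 × 0.08 / 0.07971 = 3.613 d
Total t = Σ t_i = 36.73 days.

36.7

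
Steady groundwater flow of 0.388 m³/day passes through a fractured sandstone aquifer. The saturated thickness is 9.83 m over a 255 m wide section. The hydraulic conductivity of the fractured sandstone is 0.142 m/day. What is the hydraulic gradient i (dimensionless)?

0.00109

Cross-sectional area A = 255 × 9.83 = 2507 m².
From Q = K·A·i, i = Q / (K·A) = 0.388 / (0.1420 × 2507) = 0.001090.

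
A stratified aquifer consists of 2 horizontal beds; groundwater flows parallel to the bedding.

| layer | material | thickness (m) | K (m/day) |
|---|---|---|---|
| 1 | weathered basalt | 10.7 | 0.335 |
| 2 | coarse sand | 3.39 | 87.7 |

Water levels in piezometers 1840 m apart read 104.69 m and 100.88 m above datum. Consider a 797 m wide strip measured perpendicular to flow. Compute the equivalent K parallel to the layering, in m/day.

21.4

Flow is parallel to layering, so each bed carries its own Darcy discharge and the transmissivities add.
Σ(K_i·b_i) = 0.335×10.7 + 87.7×3.39 = 300.9 m²/day.
Total thickness b = 14.09 m, so K_eq = Σ(K_i·b_i)/b = 21.35 m/day.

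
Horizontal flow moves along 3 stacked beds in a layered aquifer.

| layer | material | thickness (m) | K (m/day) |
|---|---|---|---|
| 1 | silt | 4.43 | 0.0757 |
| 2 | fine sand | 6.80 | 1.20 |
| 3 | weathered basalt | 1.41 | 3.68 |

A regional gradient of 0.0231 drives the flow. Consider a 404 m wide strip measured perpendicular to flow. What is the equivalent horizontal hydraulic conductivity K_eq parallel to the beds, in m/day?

1.08

Flow is parallel to layering, so each bed carries its own Darcy discharge and the transmissivities add.
Σ(K_i·b_i) = 0.0757×4.43 + 1.20×6.80 + 3.68×1.41 = 13.68 m²/day.
Total thickness b = 12.64 m, so K_eq = Σ(K_i·b_i)/b = 1.083 m/day.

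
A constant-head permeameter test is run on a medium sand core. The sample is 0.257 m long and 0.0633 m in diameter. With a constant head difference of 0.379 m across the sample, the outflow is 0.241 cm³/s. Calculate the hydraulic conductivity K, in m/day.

4.49

Cross-sectional area A = π·(d/2)² = π × (0.0633/2)² = 0.003147 m².
Convert discharge: 0.241 cm³/s = 2.410e-07 m³/s.
Darcy's law rearranged: K = Q·L / (A·Δh) = 2.410e-07 × 0.257 / (0.003147 × 0.379) = 5.193e-05 m/s = 4.487 m/day.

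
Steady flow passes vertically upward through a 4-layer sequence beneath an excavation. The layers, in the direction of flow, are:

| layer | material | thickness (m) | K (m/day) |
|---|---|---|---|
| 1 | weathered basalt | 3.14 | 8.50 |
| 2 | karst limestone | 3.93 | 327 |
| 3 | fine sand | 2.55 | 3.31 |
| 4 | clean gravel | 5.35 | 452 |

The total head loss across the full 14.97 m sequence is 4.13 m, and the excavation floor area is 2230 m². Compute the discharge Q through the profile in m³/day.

Flow is perpendicular to layering, so the layers act in series and the equivalent K is the thickness-weighted harmonic mean.
Total thickness L = 3.14 + 3.93 + 2.55 + 5.35 = 14.97 m.
Σ(b_i/K_i) = 3.14/8.50 + 3.93/327 + 2.55/3.31 + 5.35/452 = 1.164 d.
K_eq = L / Σ(b_i/K_i) = 14.97 / 1.164 = 12.86 m/day.
Q = K_eq · A · (Δh/L) = 12.86 × 2230 × (4.13/14.97) = 7915 m³/day.

7910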